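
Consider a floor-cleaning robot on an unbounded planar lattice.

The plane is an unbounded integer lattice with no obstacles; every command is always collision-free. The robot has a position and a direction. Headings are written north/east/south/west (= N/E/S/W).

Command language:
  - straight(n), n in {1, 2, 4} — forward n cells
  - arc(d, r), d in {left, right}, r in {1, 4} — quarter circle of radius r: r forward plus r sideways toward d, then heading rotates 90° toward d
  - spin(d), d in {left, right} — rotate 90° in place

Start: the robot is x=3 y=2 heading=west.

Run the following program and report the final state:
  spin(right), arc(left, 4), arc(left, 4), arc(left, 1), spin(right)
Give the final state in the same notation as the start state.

start: x=3 y=2 heading=west
t=1 spin(right) ⇒ x=3 y=2 heading=north
t=2 arc(left, 4) ⇒ x=-1 y=6 heading=west
t=3 arc(left, 4) ⇒ x=-5 y=2 heading=south
t=4 arc(left, 1) ⇒ x=-4 y=1 heading=east
t=5 spin(right) ⇒ x=-4 y=1 heading=south

x=-4 y=1 heading=south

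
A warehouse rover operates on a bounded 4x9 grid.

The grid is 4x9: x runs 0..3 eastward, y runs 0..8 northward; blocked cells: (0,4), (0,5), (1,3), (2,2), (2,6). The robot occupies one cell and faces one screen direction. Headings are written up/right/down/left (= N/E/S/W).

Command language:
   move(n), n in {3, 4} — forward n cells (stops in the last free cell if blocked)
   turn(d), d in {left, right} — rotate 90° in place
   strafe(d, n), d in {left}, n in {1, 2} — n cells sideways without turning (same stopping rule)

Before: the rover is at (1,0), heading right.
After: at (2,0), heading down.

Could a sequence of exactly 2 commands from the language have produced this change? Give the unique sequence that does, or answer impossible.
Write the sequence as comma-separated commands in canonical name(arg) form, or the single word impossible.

turn(right), strafe(left, 1)

key: position moved to (2,0) AND the heading swung to S — translation plus rotation needed
from: at (1,0), heading right
step 1 (turn(right)): at (1,0), heading down
step 2 (strafe(left, 1)): at (2,0), heading down
uniquely the one of 36 2-step routes that fits.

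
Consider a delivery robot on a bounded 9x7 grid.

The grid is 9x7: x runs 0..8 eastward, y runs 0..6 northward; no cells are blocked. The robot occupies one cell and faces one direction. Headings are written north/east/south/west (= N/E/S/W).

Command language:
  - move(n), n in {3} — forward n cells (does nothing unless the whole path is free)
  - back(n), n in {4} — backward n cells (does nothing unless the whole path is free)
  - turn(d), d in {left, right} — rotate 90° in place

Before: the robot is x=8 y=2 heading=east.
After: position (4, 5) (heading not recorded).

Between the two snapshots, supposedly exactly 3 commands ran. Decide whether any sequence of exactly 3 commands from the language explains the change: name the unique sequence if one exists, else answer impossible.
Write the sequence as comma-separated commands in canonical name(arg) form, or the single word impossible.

back(4), turn(left), move(3)

key: order matters: swapping back(4) and move(3) lands elsewhere
begin: x=8 y=2 heading=east
1. back(4) → x=4 y=2 heading=east
2. turn(left) → x=4 y=2 heading=north
3. move(3) → x=4 y=5 heading=north
uniquely the one of 64 3-step routes that fits.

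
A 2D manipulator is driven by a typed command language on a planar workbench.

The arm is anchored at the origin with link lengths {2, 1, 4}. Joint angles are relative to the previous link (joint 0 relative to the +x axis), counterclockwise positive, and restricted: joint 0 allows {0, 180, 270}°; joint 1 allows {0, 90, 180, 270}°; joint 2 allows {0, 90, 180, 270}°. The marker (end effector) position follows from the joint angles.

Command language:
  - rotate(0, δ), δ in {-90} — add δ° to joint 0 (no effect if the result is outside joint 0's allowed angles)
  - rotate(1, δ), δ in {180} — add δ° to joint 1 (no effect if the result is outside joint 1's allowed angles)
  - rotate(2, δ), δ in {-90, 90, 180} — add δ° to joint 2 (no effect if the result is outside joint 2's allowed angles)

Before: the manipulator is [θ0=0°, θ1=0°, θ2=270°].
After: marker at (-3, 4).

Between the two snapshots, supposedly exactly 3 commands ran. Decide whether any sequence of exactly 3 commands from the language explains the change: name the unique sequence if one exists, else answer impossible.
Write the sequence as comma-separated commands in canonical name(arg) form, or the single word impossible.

t0: [θ0=0°, θ1=0°, θ2=270°]
[1] after rotate(0, -90): [θ0=270°, θ1=0°, θ2=270°]
[2] after rotate(0, -90): [θ0=180°, θ1=0°, θ2=270°]
[3] after rotate(0, -90): [θ0=180°, θ1=0°, θ2=270°]
no other 3-command option fits: unique.

rotate(0, -90), rotate(0, -90), rotate(0, -90)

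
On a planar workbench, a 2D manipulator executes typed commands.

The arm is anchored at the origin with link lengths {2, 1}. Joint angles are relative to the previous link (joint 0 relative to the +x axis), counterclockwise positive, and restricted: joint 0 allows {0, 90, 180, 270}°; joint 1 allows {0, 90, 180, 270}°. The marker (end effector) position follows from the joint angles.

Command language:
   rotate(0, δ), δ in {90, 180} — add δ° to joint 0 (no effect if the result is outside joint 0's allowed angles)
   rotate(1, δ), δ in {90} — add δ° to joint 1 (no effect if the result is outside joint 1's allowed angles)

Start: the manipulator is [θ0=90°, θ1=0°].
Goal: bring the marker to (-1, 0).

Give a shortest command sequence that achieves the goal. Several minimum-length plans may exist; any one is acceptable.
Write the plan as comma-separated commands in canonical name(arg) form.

initial: [θ0=90°, θ1=0°]
[1] after rotate(0, 90): [θ0=180°, θ1=0°]
[2] after rotate(1, 90): [θ0=180°, θ1=90°]
[3] after rotate(1, 90): [θ0=180°, θ1=180°]
minimal: 3 command(s), checked below 3.

rotate(0, 90), rotate(1, 90), rotate(1, 90)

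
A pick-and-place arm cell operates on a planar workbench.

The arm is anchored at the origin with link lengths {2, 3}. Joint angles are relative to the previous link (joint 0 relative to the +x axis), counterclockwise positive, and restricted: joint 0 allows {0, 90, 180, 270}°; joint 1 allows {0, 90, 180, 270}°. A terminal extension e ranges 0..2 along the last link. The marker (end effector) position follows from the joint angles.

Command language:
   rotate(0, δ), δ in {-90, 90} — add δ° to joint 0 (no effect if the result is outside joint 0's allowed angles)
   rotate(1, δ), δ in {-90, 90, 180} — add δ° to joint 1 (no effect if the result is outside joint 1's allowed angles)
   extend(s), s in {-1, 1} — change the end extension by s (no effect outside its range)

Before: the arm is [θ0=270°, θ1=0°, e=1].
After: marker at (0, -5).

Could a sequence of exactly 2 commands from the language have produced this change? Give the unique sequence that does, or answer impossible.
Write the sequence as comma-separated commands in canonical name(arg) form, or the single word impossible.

extend(-1), extend(-1)

start: [θ0=270°, θ1=0°, e=1]
t=1 extend(-1) ⇒ [θ0=270°, θ1=0°, e=0]
t=2 extend(-1) ⇒ [θ0=270°, θ1=0°, e=0]
all 49 alternatives checked — unique.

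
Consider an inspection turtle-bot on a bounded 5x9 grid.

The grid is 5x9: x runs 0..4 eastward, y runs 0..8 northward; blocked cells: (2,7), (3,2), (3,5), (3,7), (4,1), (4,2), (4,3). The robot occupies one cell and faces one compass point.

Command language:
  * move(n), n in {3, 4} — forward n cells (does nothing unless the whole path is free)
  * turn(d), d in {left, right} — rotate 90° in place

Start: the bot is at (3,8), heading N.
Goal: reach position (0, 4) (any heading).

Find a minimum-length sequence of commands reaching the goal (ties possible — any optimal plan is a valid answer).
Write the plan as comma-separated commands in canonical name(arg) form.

start: at (3,8), heading N
[1] after turn(left): at (3,8), heading W
[2] after move(3): at (0,8), heading W
[3] after turn(left): at (0,8), heading S
[4] after move(4): at (0,4), heading S
shorter routes all fall short; 4 is best.

turn(left), move(3), turn(left), move(4)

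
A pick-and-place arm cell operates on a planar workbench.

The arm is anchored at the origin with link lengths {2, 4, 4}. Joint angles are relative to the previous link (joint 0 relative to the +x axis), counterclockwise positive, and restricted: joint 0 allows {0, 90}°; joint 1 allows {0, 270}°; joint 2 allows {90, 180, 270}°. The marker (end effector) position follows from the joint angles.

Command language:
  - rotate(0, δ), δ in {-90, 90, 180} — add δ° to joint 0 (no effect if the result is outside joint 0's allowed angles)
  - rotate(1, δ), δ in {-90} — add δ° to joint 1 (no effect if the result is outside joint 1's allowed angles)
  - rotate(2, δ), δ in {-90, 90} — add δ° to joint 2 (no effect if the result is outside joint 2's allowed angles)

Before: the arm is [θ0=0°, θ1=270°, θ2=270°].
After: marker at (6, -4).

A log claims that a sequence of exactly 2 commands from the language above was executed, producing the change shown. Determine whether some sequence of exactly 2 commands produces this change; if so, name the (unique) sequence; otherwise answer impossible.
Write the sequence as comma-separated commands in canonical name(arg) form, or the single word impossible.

from: [θ0=0°, θ1=270°, θ2=270°]
1. rotate(2, -90) → [θ0=0°, θ1=270°, θ2=180°]
2. rotate(2, -90) → [θ0=0°, θ1=270°, θ2=90°]
all 36 alternatives checked — unique.

rotate(2, -90), rotate(2, -90)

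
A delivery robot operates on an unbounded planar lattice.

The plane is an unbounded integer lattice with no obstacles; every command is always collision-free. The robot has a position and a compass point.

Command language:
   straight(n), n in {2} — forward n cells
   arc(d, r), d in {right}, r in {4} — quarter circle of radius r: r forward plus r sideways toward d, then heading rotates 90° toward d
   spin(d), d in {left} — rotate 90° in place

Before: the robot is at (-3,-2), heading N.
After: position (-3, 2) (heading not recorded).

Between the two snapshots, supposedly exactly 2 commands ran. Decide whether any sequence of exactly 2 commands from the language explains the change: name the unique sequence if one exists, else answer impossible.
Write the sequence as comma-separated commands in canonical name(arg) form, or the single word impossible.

straight(2), straight(2)

from: at (-3,-2), heading N
step 1 (straight(2)): at (-3,0), heading N
step 2 (straight(2)): at (-3,2), heading N
no rival 2-sequence matches.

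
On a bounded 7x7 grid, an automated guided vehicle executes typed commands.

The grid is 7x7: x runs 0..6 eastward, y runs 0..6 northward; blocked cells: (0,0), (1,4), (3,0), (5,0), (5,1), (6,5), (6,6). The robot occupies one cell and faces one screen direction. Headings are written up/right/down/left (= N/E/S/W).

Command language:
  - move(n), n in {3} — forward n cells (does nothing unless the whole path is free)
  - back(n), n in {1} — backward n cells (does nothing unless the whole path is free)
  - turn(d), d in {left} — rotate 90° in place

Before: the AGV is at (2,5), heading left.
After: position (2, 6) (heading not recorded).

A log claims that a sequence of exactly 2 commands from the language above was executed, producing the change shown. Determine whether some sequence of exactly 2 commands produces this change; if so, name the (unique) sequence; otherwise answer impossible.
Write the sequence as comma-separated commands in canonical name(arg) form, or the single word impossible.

turn(left), back(1)

key: order matters: swapping turn(left) and back(1) lands elsewhere
from: at (2,5), heading left
1. turn(left) → at (2,5), heading down
2. back(1) → at (2,6), heading down
uniquely the one of 9 2-step routes that fits.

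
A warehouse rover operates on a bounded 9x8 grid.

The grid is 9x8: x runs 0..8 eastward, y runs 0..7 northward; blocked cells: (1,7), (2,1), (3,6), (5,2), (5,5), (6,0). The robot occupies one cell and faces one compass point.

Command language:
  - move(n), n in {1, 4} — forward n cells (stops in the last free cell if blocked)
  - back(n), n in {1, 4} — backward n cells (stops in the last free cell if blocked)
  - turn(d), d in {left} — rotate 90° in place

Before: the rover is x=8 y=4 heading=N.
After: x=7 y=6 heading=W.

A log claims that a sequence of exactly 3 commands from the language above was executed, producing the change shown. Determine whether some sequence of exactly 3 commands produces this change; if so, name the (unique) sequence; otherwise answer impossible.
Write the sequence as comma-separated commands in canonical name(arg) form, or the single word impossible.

impossible

every 3-command combo misses the target.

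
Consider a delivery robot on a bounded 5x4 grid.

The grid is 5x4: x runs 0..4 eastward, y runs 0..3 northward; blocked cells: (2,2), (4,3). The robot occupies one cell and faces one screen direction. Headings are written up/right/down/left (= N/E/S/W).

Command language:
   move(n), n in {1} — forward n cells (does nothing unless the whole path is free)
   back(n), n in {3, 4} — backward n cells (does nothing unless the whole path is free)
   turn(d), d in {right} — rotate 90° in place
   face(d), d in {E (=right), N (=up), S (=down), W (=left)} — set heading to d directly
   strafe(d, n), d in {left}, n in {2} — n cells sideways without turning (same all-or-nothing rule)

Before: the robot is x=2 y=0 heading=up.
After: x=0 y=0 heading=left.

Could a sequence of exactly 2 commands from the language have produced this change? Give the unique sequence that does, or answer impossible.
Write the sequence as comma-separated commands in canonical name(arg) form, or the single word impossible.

key: order matters: swapping strafe(left, 2) and face(W) lands elsewhere
from: x=2 y=0 heading=up
[1] after strafe(left, 2): x=0 y=0 heading=up
[2] after face(W): x=0 y=0 heading=left
uniquely the one of 81 2-step routes that fits.

strafe(left, 2), face(W)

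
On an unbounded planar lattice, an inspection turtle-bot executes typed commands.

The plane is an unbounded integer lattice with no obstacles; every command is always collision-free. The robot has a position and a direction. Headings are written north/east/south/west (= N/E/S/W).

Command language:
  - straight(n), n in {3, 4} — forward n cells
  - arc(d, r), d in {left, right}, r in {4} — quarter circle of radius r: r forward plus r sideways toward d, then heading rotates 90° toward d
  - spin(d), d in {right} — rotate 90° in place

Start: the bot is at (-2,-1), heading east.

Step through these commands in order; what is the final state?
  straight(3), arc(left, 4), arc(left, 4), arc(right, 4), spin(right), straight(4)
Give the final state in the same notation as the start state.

at (1,11), heading east

begin: at (-2,-1), heading east
1. straight(3) → at (1,-1), heading east
2. arc(left, 4) → at (5,3), heading north
3. arc(left, 4) → at (1,7), heading west
4. arc(right, 4) → at (-3,11), heading north
5. spin(right) → at (-3,11), heading east
6. straight(4) → at (1,11), heading east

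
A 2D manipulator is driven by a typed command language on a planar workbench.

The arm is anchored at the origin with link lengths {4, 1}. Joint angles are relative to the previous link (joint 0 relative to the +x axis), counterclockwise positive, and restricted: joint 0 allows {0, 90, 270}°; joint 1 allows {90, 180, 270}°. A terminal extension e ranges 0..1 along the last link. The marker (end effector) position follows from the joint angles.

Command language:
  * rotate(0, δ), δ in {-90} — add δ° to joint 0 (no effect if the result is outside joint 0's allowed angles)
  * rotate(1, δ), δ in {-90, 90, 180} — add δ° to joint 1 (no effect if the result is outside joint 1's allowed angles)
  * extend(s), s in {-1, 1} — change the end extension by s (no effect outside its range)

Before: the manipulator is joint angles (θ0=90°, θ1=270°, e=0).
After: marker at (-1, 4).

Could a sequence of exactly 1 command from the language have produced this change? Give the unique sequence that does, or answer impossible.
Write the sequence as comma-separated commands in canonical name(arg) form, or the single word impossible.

begin: joint angles (θ0=90°, θ1=270°, e=0)
[1] after rotate(1, 180): joint angles (θ0=90°, θ1=90°, e=0)
uniquely the one of 6 1-step routes that fits.

rotate(1, 180)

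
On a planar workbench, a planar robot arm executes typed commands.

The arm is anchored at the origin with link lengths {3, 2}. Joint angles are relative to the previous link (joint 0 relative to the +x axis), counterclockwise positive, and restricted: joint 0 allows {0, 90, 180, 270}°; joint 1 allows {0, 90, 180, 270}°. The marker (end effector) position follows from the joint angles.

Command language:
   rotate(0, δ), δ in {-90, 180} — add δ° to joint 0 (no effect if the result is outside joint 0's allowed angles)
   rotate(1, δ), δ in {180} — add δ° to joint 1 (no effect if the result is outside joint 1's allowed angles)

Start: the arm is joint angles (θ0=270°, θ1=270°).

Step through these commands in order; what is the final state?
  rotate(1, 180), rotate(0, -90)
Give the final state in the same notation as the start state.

joint angles (θ0=180°, θ1=90°)

t0: joint angles (θ0=270°, θ1=270°)
step 1 (rotate(1, 180)): joint angles (θ0=270°, θ1=90°)
step 2 (rotate(0, -90)): joint angles (θ0=180°, θ1=90°)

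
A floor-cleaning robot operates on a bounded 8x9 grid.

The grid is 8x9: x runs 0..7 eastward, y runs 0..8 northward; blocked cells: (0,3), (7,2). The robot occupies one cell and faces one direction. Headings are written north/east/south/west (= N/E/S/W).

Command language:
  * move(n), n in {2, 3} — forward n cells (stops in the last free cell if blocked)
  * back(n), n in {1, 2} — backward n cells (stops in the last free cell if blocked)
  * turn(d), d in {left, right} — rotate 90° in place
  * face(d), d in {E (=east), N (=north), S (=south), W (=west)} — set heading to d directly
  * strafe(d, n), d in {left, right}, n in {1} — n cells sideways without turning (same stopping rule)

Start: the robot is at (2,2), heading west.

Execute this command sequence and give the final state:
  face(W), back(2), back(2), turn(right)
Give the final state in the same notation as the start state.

t0: at (2,2), heading west
step 1 (face(W)): at (2,2), heading west
step 2 (back(2)): at (4,2), heading west
step 3 (back(2)): at (6,2), heading west
step 4 (turn(right)): at (6,2), heading north

at (6,2), heading north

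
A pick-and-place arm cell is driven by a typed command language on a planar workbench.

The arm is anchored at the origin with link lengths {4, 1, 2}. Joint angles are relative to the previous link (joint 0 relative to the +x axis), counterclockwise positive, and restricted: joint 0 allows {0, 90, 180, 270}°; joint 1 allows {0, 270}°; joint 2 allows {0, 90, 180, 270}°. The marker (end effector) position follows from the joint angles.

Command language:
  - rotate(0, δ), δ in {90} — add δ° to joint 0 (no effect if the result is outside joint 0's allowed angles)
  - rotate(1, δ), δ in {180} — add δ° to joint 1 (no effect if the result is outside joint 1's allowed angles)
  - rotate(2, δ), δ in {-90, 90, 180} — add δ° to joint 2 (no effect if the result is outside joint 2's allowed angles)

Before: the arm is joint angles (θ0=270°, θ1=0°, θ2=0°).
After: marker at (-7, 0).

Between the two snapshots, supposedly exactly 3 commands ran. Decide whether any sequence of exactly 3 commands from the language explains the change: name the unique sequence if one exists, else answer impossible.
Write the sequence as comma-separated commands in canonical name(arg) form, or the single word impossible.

rotate(0, 90), rotate(0, 90), rotate(0, 90)

from: joint angles (θ0=270°, θ1=0°, θ2=0°)
1. rotate(0, 90) → joint angles (θ0=0°, θ1=0°, θ2=0°)
2. rotate(0, 90) → joint angles (θ0=90°, θ1=0°, θ2=0°)
3. rotate(0, 90) → joint angles (θ0=180°, θ1=0°, θ2=0°)
all 125 alternatives checked — unique.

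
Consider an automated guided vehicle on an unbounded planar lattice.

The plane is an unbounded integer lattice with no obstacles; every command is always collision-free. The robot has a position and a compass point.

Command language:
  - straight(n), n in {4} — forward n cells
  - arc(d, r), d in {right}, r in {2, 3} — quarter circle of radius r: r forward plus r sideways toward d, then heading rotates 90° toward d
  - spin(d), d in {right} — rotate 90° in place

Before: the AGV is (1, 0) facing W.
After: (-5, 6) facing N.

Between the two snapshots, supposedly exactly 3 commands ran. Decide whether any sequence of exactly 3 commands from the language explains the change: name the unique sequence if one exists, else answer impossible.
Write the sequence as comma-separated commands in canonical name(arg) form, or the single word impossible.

straight(4), arc(right, 2), straight(4)

key: cell and facing (now N) both changed — the 3 commands mix motion and turning
from: (1, 0) facing W
step 1 (straight(4)): (-3, 0) facing W
step 2 (arc(right, 2)): (-5, 2) facing N
step 3 (straight(4)): (-5, 6) facing N
no rival 3-sequence matches.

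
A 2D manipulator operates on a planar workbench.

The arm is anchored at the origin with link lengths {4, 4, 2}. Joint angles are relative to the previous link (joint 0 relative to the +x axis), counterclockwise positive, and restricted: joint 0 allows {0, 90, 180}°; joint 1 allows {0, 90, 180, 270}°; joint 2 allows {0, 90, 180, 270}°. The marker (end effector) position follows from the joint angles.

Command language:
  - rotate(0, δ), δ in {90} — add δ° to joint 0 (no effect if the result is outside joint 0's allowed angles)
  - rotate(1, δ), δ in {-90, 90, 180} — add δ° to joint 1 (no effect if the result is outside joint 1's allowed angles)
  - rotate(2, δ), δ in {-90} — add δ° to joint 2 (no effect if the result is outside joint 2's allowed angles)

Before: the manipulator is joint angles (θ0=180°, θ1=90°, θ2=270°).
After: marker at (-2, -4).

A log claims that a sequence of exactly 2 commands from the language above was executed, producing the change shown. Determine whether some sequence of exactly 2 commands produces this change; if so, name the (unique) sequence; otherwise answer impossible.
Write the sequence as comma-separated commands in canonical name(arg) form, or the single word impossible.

rotate(2, -90), rotate(2, -90)

initial: joint angles (θ0=180°, θ1=90°, θ2=270°)
step 1 (rotate(2, -90)): joint angles (θ0=180°, θ1=90°, θ2=180°)
step 2 (rotate(2, -90)): joint angles (θ0=180°, θ1=90°, θ2=90°)
no rival 2-sequence matches.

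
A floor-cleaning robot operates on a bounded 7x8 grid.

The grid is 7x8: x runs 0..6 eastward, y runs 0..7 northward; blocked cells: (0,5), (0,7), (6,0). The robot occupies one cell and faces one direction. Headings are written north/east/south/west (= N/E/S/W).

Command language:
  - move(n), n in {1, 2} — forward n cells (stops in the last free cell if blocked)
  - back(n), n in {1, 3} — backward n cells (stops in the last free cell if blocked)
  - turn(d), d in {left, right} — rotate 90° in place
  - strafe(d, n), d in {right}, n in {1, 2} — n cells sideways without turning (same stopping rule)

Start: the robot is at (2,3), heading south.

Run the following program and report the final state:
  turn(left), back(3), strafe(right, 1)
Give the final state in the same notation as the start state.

at (0,2), heading east

begin: at (2,3), heading south
[1] after turn(left): at (2,3), heading east
[2] after back(3): at (0,3), heading east
[3] after strafe(right, 1): at (0,2), heading east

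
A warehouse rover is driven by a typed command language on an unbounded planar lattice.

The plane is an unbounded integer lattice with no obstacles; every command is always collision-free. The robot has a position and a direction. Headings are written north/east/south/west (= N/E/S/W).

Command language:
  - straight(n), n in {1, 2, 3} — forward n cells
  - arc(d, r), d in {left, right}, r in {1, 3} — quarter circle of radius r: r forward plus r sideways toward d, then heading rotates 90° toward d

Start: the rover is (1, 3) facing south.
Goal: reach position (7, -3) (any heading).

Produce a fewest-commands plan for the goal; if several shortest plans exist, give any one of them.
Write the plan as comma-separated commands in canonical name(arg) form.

arc(left, 3), arc(right, 3)

begin: (1, 3) facing south
[1] after arc(left, 3): (4, 0) facing east
[2] after arc(right, 3): (7, -3) facing south
nothing shorter than 2 reaches the goal.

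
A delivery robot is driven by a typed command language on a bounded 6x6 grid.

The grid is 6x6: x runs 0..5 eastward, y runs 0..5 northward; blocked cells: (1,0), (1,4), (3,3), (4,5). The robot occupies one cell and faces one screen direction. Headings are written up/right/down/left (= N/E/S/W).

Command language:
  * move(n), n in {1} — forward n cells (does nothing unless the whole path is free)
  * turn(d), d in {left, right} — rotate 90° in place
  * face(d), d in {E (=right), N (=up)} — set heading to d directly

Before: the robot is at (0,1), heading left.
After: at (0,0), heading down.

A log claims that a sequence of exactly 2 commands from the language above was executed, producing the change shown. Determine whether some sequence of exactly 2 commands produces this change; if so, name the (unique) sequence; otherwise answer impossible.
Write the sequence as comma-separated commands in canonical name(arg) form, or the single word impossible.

key: cell and facing (now S) both changed — the 2 commands mix motion and turning
start: at (0,1), heading left
t=1 turn(left) ⇒ at (0,1), heading down
t=2 move(1) ⇒ at (0,0), heading down
no other 2-command option fits: unique.

turn(left), move(1)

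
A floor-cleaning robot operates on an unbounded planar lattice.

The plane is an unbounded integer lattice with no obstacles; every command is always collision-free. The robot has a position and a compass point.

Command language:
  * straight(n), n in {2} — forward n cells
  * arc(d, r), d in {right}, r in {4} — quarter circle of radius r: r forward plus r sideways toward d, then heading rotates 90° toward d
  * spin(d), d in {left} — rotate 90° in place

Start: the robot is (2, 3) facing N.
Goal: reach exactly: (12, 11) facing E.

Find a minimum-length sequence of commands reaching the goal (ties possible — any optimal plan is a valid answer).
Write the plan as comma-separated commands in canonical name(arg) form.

initial: (2, 3) facing N
[1] after arc(right, 4): (6, 7) facing E
[2] after spin(left): (6, 7) facing N
[3] after arc(right, 4): (10, 11) facing E
[4] after straight(2): (12, 11) facing E
no 3-step plan works, so 4 is optimal.

arc(right, 4), spin(left), arc(right, 4), straight(2)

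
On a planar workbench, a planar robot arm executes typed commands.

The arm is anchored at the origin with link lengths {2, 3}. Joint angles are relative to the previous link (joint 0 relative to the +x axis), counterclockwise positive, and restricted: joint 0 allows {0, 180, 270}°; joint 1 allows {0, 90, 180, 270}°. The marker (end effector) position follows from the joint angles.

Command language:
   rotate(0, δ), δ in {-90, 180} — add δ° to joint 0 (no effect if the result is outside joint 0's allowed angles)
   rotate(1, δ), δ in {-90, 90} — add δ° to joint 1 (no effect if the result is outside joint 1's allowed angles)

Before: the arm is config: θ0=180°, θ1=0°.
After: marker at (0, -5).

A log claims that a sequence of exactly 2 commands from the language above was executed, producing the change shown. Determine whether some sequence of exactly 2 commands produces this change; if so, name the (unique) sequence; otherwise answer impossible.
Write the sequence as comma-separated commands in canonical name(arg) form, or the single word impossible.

key: order matters: swapping rotate(0, 180) and rotate(0, -90) lands elsewhere
t0: config: θ0=180°, θ1=0°
t=1 rotate(0, 180) ⇒ config: θ0=0°, θ1=0°
t=2 rotate(0, -90) ⇒ config: θ0=270°, θ1=0°
no rival 2-sequence matches.

rotate(0, 180), rotate(0, -90)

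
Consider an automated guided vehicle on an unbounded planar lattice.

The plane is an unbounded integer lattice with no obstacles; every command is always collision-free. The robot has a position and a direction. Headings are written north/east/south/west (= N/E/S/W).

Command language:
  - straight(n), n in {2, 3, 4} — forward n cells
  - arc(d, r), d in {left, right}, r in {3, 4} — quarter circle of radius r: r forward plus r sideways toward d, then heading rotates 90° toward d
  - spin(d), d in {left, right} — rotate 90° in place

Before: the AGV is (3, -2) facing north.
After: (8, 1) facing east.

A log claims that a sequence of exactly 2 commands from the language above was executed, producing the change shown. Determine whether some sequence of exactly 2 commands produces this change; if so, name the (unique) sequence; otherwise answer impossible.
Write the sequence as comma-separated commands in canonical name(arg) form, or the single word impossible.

key: cell and facing (now E) both changed — the 2 commands mix motion and turning
t0: (3, -2) facing north
[1] after arc(right, 3): (6, 1) facing east
[2] after straight(2): (8, 1) facing east
no rival 2-sequence matches.

arc(right, 3), straight(2)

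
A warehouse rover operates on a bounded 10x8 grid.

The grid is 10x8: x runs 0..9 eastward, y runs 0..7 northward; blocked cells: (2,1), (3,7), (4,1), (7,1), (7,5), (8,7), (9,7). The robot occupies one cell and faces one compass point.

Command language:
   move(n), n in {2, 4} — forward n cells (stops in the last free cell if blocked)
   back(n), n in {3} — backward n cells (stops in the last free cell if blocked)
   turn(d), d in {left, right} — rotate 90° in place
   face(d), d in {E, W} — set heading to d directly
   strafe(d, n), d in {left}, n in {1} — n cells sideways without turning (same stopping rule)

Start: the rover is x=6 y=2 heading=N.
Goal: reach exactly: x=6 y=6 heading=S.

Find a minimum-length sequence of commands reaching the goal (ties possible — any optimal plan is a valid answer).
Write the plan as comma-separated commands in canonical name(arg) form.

move(4), turn(right), turn(right)

from: x=6 y=2 heading=N
[1] after move(4): x=6 y=6 heading=N
[2] after turn(right): x=6 y=6 heading=E
[3] after turn(right): x=6 y=6 heading=S
minimal: 3 command(s), checked below 3.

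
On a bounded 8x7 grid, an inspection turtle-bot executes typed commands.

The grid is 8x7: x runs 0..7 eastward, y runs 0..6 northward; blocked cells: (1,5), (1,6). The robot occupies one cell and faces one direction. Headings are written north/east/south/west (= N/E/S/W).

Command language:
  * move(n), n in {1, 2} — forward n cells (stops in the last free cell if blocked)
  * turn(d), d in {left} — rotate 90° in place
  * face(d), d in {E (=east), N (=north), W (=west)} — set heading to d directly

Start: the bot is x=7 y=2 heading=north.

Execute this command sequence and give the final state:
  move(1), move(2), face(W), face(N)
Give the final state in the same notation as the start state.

x=7 y=5 heading=north

from: x=7 y=2 heading=north
[1] after move(1): x=7 y=3 heading=north
[2] after move(2): x=7 y=5 heading=north
[3] after face(W): x=7 y=5 heading=west
[4] after face(N): x=7 y=5 heading=north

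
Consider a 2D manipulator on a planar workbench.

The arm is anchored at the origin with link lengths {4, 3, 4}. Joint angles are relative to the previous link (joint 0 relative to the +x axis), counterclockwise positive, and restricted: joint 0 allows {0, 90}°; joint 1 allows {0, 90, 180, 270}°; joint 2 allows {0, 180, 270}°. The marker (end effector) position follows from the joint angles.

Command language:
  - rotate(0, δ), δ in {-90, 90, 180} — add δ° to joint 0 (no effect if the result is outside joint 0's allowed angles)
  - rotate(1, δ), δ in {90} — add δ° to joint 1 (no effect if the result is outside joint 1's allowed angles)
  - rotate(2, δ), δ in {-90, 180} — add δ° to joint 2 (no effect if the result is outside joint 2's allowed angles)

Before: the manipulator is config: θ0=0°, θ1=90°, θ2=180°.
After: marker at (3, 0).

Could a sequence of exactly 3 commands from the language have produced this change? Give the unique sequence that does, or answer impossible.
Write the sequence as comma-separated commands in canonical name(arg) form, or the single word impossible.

start: config: θ0=0°, θ1=90°, θ2=180°
1. rotate(1, 90) → config: θ0=0°, θ1=180°, θ2=180°
2. rotate(1, 90) → config: θ0=0°, θ1=270°, θ2=180°
3. rotate(1, 90) → config: θ0=0°, θ1=0°, θ2=180°
no other 3-command option fits: unique.

rotate(1, 90), rotate(1, 90), rotate(1, 90)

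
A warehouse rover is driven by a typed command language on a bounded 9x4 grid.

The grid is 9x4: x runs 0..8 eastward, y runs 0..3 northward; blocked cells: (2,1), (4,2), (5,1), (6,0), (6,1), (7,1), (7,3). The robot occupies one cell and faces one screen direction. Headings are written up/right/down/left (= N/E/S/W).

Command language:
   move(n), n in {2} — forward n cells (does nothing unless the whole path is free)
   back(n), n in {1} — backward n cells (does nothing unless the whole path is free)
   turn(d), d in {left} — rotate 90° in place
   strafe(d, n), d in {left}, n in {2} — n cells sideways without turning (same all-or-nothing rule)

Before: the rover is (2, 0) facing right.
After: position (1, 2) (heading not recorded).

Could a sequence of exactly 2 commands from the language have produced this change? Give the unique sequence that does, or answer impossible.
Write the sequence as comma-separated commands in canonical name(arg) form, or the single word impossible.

key: order matters: swapping back(1) and strafe(left, 2) lands elsewhere
from: (2, 0) facing right
t=1 back(1) ⇒ (1, 0) facing right
t=2 strafe(left, 2) ⇒ (1, 2) facing right
all 16 alternatives checked — unique.

back(1), strafe(left, 2)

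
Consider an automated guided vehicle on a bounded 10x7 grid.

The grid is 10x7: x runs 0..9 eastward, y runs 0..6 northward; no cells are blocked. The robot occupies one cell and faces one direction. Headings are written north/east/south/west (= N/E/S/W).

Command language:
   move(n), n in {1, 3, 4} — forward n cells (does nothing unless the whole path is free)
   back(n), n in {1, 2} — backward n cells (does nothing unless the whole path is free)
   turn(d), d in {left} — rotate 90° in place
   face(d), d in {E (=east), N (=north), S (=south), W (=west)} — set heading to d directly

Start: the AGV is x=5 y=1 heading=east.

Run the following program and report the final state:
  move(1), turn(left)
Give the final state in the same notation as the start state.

x=6 y=1 heading=north

t0: x=5 y=1 heading=east
step 1 (move(1)): x=6 y=1 heading=east
step 2 (turn(left)): x=6 y=1 heading=north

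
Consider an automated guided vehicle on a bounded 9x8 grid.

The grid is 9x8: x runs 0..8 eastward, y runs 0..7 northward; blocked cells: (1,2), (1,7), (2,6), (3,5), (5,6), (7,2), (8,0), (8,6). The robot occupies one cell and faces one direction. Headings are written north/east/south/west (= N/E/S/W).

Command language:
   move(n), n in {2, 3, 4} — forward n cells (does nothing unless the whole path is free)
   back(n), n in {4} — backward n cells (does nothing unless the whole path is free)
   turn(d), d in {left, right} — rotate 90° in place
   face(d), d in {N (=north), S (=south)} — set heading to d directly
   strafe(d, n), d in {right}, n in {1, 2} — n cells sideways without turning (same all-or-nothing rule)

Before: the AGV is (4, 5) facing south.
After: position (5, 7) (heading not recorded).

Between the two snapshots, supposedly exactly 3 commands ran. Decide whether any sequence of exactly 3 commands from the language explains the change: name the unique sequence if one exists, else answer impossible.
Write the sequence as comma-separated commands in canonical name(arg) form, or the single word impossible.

key: order matters: swapping face(N) and strafe(right, 1) lands elsewhere
begin: (4, 5) facing south
[1] after face(N): (4, 5) facing north
[2] after move(2): (4, 7) facing north
[3] after strafe(right, 1): (5, 7) facing north
no other 3-command option fits: unique.

face(N), move(2), strafe(right, 1)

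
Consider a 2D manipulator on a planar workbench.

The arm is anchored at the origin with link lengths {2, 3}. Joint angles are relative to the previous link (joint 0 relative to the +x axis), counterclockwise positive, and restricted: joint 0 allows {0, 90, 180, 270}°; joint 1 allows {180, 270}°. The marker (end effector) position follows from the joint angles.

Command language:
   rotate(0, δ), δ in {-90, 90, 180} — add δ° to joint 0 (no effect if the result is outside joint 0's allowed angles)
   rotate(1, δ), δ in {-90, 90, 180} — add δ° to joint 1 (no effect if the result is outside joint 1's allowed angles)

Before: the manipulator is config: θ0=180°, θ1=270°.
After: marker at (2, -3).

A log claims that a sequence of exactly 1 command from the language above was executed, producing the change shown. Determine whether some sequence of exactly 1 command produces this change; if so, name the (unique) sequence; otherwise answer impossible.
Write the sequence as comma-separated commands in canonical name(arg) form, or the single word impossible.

rotate(0, 180)

t0: config: θ0=180°, θ1=270°
step 1 (rotate(0, 180)): config: θ0=0°, θ1=270°
all 6 alternatives checked — unique.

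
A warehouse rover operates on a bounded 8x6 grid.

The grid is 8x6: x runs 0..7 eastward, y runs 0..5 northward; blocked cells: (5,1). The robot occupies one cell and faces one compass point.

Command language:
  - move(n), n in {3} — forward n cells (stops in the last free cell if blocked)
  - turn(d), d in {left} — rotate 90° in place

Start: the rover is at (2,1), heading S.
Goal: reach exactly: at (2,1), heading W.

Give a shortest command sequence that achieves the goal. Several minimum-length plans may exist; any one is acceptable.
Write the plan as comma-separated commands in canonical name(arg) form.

begin: at (2,1), heading S
step 1 (turn(left)): at (2,1), heading E
step 2 (turn(left)): at (2,1), heading N
step 3 (turn(left)): at (2,1), heading W
minimal: 3 command(s), checked below 3.

turn(left), turn(left), turn(left)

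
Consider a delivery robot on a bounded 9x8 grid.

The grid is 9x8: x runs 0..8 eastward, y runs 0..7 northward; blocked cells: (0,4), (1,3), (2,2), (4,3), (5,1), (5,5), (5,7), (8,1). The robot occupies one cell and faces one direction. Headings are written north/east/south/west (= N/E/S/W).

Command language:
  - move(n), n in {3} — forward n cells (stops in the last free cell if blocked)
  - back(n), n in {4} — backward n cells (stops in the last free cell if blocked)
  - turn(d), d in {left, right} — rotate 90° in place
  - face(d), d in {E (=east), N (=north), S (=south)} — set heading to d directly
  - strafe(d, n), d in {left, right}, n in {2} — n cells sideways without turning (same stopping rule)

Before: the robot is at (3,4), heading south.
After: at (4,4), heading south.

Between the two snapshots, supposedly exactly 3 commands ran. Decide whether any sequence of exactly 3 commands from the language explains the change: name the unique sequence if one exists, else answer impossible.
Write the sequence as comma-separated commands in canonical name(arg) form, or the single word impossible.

back(4), strafe(left, 2), move(3)

key: heading stays S — no command in the sequence turns
initial: at (3,4), heading south
1. back(4) → at (3,7), heading south
2. strafe(left, 2) → at (4,7), heading south
3. move(3) → at (4,4), heading south
all 729 alternatives checked — unique.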